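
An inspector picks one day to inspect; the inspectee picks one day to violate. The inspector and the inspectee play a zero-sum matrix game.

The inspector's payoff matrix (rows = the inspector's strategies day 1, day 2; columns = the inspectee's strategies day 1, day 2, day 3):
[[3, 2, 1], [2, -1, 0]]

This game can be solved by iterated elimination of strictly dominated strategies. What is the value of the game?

Column day 1 is strictly dominated by day 2 for the inspectee (2<3, -1<2); eliminate day 1.
Row day 2 is strictly dominated by row day 1 (2>-1, 1>0); eliminate day 2.
Column day 2 is strictly dominated by day 3 for the inspectee (1<2); eliminate day 2.
Only (day 1, day 3) remains, with payoff 1.

1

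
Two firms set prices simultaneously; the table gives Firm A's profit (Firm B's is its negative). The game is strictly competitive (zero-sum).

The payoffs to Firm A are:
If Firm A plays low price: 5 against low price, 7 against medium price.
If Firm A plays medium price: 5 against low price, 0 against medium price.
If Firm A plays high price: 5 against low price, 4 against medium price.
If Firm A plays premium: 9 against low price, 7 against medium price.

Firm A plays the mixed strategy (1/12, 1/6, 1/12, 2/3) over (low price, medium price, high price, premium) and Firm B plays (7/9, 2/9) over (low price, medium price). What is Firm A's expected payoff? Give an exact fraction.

389/54

Against (7/9, 2/9), each row's expected payoff is low price: 49/9; medium price: 35/9; high price: 43/9; premium: 77/9.
Taking the (1/12, 1/6, 1/12, 2/3)-weighted average: (1/12)·(49/9) + (1/6)·(35/9) + (1/12)·(43/9) + (2/3)·(77/9) = 389/54.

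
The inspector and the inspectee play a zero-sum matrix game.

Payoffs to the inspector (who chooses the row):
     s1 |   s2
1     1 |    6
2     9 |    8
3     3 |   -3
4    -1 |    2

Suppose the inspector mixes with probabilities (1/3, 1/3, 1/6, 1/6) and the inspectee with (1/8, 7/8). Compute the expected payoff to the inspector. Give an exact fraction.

211/48

Against (1/8, 7/8), each row's expected payoff is 1: 43/8; 2: 65/8; 3: -9/4; 4: 13/8.
Taking the (1/3, 1/3, 1/6, 1/6)-weighted average: (1/3)·(43/8) + (1/3)·(65/8) + (1/6)·(-9/4) + (1/6)·(13/8) = 211/48.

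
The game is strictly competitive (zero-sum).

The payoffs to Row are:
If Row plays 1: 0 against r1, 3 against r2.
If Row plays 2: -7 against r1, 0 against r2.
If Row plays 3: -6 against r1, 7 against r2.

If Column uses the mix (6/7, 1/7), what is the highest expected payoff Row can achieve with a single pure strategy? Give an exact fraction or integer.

1: (0)·(6/7) + (3)·(1/7) = 3/7.
2: (-7)·(6/7) + (0)·(1/7) = -6.
3: (-6)·(6/7) + (7)·(1/7) = -29/7.
The best pure response is 1 with expected payoff 3/7.

3/7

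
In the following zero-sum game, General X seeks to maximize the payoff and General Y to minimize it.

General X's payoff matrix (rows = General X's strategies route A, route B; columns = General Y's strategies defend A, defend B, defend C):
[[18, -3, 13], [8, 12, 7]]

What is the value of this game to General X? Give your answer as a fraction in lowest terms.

59/7

Column defend A is strictly dominated by defend C for General Y (it gives General X more in every row).
The remaining 2×2 game on (route A, route B) × (defend B, defend C) has no saddle point. Let General X play route A with probability p; indifference gives −3p + 12(1−p) = 13p + 7(1−p), so p = 5/21.
Similarly General Y's optimal q on defend B is 2/7, and the value is -3·(2/7) + (13)·(5/7) = 59/7.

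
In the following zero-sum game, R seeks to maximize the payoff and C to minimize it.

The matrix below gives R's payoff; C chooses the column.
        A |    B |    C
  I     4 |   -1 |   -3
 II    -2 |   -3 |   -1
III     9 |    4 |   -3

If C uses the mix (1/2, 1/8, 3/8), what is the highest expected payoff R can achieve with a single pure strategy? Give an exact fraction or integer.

I: (4)·(1/2) + (-1)·(1/8) + (-3)·(3/8) = 3/4.
II: (-2)·(1/2) + (-3)·(1/8) + (-1)·(3/8) = -7/4.
III: (9)·(1/2) + (4)·(1/8) + (-3)·(3/8) = 31/8.
The best pure response is III with expected payoff 31/8.

31/8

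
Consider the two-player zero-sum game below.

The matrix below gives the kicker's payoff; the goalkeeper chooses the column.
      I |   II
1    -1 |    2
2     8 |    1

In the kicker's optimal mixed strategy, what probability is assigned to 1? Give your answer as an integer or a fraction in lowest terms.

7/10

Row minima are -1 and 1, so the kicker's maximin is 1; column maxima are 8 and 2, so the goalkeeper's minimax is 2. These differ, so the equilibrium is in mixed strategies.
Let the kicker play 1 with probability p. The goalkeeper is indifferent when −p + 8(1−p) = 2p + (1−p), giving p = 7/10.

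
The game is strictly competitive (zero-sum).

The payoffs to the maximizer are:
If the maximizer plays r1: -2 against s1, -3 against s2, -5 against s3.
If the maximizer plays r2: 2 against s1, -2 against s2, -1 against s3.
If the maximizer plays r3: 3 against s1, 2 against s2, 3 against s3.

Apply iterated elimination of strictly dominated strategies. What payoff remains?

Row r1 is strictly dominated by row r2 (2>-2, -2>-3, -1>-5); eliminate r1.
Row r2 is strictly dominated by row r3 (3>2, 2>-2, 3>-1); eliminate r2.
Column s3 is strictly dominated by s2 for the minimizer (2<3); eliminate s3.
Column s1 is strictly dominated by s2 for the minimizer (2<3); eliminate s1.
Only (r3, s2) remains, with payoff 2.

2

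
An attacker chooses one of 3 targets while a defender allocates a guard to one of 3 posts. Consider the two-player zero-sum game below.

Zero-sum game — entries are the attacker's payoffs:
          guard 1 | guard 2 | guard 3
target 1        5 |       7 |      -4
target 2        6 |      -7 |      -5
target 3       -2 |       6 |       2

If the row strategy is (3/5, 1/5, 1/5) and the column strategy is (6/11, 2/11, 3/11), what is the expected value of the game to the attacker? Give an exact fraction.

109/55

Against (6/11, 2/11, 3/11), each row's expected payoff is target 1: 32/11; target 2: 7/11; target 3: 6/11.
Taking the (3/5, 1/5, 1/5)-weighted average: (3/5)·(32/11) + (1/5)·(7/11) + (1/5)·(6/11) = 109/55.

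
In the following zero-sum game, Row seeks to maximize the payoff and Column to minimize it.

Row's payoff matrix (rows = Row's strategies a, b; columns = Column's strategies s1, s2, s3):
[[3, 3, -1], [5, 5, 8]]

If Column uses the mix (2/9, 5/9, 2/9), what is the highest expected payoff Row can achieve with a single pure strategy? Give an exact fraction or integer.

17/3

a: (3)·(2/9) + (3)·(5/9) + (-1)·(2/9) = 19/9.
b: (5)·(2/9) + (5)·(5/9) + (8)·(2/9) = 17/3.
The best pure response is b with expected payoff 17/3.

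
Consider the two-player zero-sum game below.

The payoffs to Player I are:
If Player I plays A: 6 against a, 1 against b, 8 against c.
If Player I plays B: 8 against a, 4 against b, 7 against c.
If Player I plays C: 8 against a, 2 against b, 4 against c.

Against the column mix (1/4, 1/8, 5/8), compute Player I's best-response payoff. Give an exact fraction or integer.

55/8

A: (6)·(1/4) + (1)·(1/8) + (8)·(5/8) = 53/8.
B: (8)·(1/4) + (4)·(1/8) + (7)·(5/8) = 55/8.
C: (8)·(1/4) + (2)·(1/8) + (4)·(5/8) = 19/4.
The best pure response is B with expected payoff 55/8.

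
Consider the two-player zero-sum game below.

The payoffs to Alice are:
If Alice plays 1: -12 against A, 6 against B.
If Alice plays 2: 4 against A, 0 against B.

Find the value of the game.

Row minima are -12 and 0, so Alice's maximin is 0; column maxima are 4 and 6, so Bob's minimax is 4. These differ, so the equilibrium is in mixed strategies.
Let Alice play 1 with probability p. Bob is indifferent when −12p + 4(1−p) = 6p, giving p = 2/11.
Let Bob play A with probability q. Alice is indifferent when −12q + 6(1−q) = 4q, giving q = 3/11.
The value is -12·(3/11) + (6)·(8/11) = 12/11.

12/11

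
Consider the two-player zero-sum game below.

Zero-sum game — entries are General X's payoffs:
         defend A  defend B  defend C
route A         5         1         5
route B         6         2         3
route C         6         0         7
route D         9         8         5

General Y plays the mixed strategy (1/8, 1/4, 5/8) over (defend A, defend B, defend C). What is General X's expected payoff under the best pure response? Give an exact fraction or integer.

25/4

route A: (5)·(1/8) + (1)·(1/4) + (5)·(5/8) = 4.
route B: (6)·(1/8) + (2)·(1/4) + (3)·(5/8) = 25/8.
route C: (6)·(1/8) + (0)·(1/4) + (7)·(5/8) = 41/8.
route D: (9)·(1/8) + (8)·(1/4) + (5)·(5/8) = 25/4.
The best pure response is route D with expected payoff 25/4.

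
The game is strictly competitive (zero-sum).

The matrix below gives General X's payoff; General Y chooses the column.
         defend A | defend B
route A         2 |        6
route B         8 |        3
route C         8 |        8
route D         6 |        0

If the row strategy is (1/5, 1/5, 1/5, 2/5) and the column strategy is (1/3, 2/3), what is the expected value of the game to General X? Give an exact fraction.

Against (1/3, 2/3), each row's expected payoff is route A: 14/3; route B: 14/3; route C: 8; route D: 2.
Taking the (1/5, 1/5, 1/5, 2/5)-weighted average: (1/5)·(14/3) + (1/5)·(14/3) + (1/5)·(8) + (2/5)·(2) = 64/15.

64/15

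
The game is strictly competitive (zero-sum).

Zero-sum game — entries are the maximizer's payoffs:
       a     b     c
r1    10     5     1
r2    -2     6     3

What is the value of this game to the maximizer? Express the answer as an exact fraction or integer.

16/7

Column b is strictly dominated by c for the minimizer (it gives the maximizer more in every row).
The remaining 2×2 game on (r1, r2) × (a, c) has no saddle point. Let the maximizer play r1 with probability p; indifference gives 10p − 2(1−p) = p + 3(1−p), so p = 5/14.
Similarly the minimizer's optimal q on a is 1/7, and the value is 10·(1/7) + (1)·(6/7) = 16/7.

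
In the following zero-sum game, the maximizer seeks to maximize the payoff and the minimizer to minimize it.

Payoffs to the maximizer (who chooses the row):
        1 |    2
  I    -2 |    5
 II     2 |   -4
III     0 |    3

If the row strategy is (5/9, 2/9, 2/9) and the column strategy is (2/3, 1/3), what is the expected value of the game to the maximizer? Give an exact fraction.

Against (2/3, 1/3), each row's expected payoff is I: 1/3; II: 0; III: 1.
Taking the (5/9, 2/9, 2/9)-weighted average: (5/9)·(1/3) + (2/9)·(0) + (2/9)·(1) = 11/27.

11/27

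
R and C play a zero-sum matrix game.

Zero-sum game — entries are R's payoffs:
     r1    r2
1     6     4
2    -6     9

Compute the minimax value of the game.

78/17

Row minima are 4 and -6, so R's maximin is 4; column maxima are 6 and 9, so C's minimax is 6. These differ, so the equilibrium is in mixed strategies.
Let R play 1 with probability p. C is indifferent when 6p − 6(1−p) = 4p + 9(1−p), giving p = 15/17.
Let C play r1 with probability q. R is indifferent when 6q + 4(1−q) = −6q + 9(1−q), giving q = 5/17.
The value is 6·(5/17) + (4)·(12/17) = 78/17.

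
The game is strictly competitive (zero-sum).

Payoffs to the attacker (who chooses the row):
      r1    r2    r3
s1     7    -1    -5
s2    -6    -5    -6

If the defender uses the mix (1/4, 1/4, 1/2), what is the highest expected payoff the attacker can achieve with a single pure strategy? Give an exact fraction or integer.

s1: (7)·(1/4) + (-1)·(1/4) + (-5)·(1/2) = -1.
s2: (-6)·(1/4) + (-5)·(1/4) + (-6)·(1/2) = -23/4.
The best pure response is s1 with expected payoff -1.

-1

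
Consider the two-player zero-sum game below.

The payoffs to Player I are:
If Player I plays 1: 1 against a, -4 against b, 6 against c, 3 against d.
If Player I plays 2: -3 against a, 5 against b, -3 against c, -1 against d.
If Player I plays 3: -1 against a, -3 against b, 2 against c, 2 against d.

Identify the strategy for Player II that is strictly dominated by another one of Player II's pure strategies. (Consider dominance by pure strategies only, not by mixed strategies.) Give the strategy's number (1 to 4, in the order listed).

Player II prefers columns that give Player I less. Compare d with a: 1 < 3, -3 < -1, -1 < 2.
So a strictly dominates d for Player II; d is strictly dominated.

4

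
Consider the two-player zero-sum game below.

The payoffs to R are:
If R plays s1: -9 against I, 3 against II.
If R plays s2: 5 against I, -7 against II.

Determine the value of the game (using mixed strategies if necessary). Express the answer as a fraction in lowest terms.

-2

Row minima are -9 and -7, so R's maximin is -7; column maxima are 5 and 3, so C's minimax is 3. These differ, so the equilibrium is in mixed strategies.
Let R play s1 with probability p. C is indifferent when −9p + 5(1−p) = 3p − 7(1−p), giving p = 1/2.
Let C play I with probability q. R is indifferent when −9q + 3(1−q) = 5q − 7(1−q), giving q = 5/12.
The value is -9·(5/12) + (3)·(7/12) = -2.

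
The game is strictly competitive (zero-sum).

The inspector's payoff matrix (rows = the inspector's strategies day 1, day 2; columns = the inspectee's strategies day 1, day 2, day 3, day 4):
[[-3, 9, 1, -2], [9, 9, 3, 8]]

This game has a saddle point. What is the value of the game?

Row minima: -3, 3 → the inspector's maximin is 3.
Column maxima: 9, 9, 3, 8 → the inspectee's minimax is 3.
They coincide at (day 2, day 3), so the value is 3.

3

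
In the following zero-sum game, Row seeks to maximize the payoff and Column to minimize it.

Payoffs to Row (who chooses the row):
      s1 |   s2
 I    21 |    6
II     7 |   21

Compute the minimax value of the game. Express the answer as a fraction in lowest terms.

Row minima are 6 and 7, so Row's maximin is 7; column maxima are 21 and 21, so Column's minimax is 21. These differ, so the equilibrium is in mixed strategies.
Let Row play I with probability p. Column is indifferent when 21p + 7(1−p) = 6p + 21(1−p), giving p = 14/29.
Let Column play s1 with probability q. Row is indifferent when 21q + 6(1−q) = 7q + 21(1−q), giving q = 15/29.
The value is 21·(15/29) + (6)·(14/29) = 399/29.

399/29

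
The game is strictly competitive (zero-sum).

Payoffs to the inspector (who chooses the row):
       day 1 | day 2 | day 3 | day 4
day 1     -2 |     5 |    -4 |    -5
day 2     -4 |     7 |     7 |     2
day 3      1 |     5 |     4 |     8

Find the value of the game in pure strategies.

1

Row minima: -5, -4, 1 → the inspector's maximin is 1.
Column maxima: 1, 7, 7, 8 → the inspectee's minimax is 1.
They coincide at (day 3, day 1), so the value is 1.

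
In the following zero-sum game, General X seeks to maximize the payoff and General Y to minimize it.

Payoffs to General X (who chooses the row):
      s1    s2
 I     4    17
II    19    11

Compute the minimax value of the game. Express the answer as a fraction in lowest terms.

Row minima are 4 and 11, so General X's maximin is 11; column maxima are 19 and 17, so General Y's minimax is 17. These differ, so the equilibrium is in mixed strategies.
Let General X play I with probability p. General Y is indifferent when 4p + 19(1−p) = 17p + 11(1−p), giving p = 8/21.
Let General Y play s1 with probability q. General X is indifferent when 4q + 17(1−q) = 19q + 11(1−q), giving q = 2/7.
The value is 4·(2/7) + (17)·(5/7) = 93/7.

93/7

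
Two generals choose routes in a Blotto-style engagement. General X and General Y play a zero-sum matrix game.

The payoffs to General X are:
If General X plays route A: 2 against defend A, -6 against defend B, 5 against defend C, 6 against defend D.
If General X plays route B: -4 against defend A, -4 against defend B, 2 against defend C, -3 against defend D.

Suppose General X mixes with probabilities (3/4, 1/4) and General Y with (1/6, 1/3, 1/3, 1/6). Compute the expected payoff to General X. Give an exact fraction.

7/24

Against (1/6, 1/3, 1/3, 1/6), each row's expected payoff is route A: 1; route B: -11/6.
Taking the (3/4, 1/4)-weighted average: (3/4)·(1) + (1/4)·(-11/6) = 7/24.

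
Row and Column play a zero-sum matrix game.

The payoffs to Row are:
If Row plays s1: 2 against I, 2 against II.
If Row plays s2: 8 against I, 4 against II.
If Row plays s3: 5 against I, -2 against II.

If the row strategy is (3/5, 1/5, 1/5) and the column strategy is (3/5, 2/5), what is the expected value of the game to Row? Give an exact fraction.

Against (3/5, 2/5), each row's expected payoff is s1: 2; s2: 32/5; s3: 11/5.
Taking the (3/5, 1/5, 1/5)-weighted average: (3/5)·(2) + (1/5)·(32/5) + (1/5)·(11/5) = 73/25.

73/25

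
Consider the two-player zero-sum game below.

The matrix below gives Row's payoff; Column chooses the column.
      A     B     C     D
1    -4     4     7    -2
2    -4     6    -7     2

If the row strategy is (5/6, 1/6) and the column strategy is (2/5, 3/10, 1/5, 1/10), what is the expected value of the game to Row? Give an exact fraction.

Against (2/5, 3/10, 1/5, 1/10), each row's expected payoff is 1: 4/5; 2: -1.
Taking the (5/6, 1/6)-weighted average: (5/6)·(4/5) + (1/6)·(-1) = 1/2.

1/2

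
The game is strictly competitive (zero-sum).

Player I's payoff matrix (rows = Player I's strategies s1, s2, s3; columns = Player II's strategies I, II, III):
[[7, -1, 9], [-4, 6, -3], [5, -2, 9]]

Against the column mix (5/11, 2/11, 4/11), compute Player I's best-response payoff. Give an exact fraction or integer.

69/11

s1: (7)·(5/11) + (-1)·(2/11) + (9)·(4/11) = 69/11.
s2: (-4)·(5/11) + (6)·(2/11) + (-3)·(4/11) = -20/11.
s3: (5)·(5/11) + (-2)·(2/11) + (9)·(4/11) = 57/11.
The best pure response is s1 with expected payoff 69/11.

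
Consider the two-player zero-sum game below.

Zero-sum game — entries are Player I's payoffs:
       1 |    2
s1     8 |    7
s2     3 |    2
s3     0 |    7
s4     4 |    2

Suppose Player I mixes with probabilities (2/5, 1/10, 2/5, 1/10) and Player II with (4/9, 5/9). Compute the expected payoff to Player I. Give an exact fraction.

76/15

Against (4/9, 5/9), each row's expected payoff is s1: 67/9; s2: 22/9; s3: 35/9; s4: 26/9.
Taking the (2/5, 1/10, 2/5, 1/10)-weighted average: (2/5)·(67/9) + (1/10)·(22/9) + (2/5)·(35/9) + (1/10)·(26/9) = 76/15.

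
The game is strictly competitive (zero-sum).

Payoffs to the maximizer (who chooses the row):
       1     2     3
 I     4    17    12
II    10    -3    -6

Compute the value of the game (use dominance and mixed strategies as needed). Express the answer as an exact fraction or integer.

Column 2 is strictly dominated by 3 for the minimizer (it gives the maximizer more in every row).
The remaining 2×2 game on (I, II) × (1, 3) has no saddle point. Let the maximizer play I with probability p; indifference gives 4p + 10(1−p) = 12p − 6(1−p), so p = 2/3.
Similarly the minimizer's optimal q on 1 is 3/4, and the value is 4·(3/4) + (12)·(1/4) = 6.

6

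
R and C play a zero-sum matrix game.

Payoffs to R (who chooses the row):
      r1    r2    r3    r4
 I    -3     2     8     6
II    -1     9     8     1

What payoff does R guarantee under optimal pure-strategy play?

Row minima: -3, -1 → R's maximin is -1.
Column maxima: -1, 9, 8, 6 → C's minimax is -1.
They coincide at (II, r1), so the value is -1.

-1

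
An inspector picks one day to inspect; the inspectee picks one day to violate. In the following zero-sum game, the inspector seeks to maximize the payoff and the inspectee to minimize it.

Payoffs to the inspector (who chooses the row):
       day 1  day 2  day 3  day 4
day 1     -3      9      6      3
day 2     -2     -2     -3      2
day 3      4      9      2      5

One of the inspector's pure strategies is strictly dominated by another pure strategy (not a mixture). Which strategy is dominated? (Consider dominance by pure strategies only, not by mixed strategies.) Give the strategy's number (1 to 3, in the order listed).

Compare day 2 with day 3: 4 > -2, 9 > -2, 2 > -3, 5 > 2.
So day 3 strictly dominates day 2 for the inspector; day 2 is strictly dominated.

2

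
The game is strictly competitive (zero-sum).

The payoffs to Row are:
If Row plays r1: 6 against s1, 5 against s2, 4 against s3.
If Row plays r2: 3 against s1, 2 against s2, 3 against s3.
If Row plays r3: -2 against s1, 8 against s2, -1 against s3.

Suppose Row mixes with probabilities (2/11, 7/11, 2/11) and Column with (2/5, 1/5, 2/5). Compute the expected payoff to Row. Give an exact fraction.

Against (2/5, 1/5, 2/5), each row's expected payoff is r1: 5; r2: 14/5; r3: 2/5.
Taking the (2/11, 7/11, 2/11)-weighted average: (2/11)·(5) + (7/11)·(14/5) + (2/11)·(2/5) = 152/55.

152/55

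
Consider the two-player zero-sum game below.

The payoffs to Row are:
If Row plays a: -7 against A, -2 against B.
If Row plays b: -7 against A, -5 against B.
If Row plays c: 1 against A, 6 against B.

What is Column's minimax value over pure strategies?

The worst case (largest entry) in each column is A: 1, B: 6.
The best (smallest) of these is 1.

1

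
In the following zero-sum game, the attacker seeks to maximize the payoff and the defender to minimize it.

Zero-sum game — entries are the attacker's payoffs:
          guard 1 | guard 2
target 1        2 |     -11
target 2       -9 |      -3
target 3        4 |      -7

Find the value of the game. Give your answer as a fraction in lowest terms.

-75/17

Row target 1 is strictly dominated by row target 3, so the attacker never plays it.
The remaining 2×2 game on (target 2, target 3) × (guard 1, guard 2) has no saddle point. Let the attacker play target 2 with probability p; indifference gives −9p + 4(1−p) = −3p − 7(1−p), so p = 11/17.
Similarly the defender's optimal q on guard 1 is 4/17, and the value is -9·(4/17) + (-3)·(13/17) = -75/17.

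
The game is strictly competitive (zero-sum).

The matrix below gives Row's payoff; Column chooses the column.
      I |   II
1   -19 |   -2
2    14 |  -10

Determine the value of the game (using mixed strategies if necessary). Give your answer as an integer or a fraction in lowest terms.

Row minima are -19 and -10, so Row's maximin is -10; column maxima are 14 and -2, so Column's minimax is -2. These differ, so the equilibrium is in mixed strategies.
Let Row play 1 with probability p. Column is indifferent when −19p + 14(1−p) = −2p − 10(1−p), giving p = 24/41.
Let Column play I with probability q. Row is indifferent when −19q − 2(1−q) = 14q − 10(1−q), giving q = 8/41.
The value is -19·(8/41) + (-2)·(33/41) = -218/41.

-218/41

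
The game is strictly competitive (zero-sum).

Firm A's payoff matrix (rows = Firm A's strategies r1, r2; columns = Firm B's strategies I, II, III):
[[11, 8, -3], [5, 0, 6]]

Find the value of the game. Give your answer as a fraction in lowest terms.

Column I is strictly dominated by II for Firm B (it gives Firm A more in every row).
The remaining 2×2 game on (r1, r2) × (II, III) has no saddle point. Let Firm A play r1 with probability p; indifference gives 8p = −3p + 6(1−p), so p = 6/17.
Similarly Firm B's optimal q on II is 9/17, and the value is 8·(9/17) + (-3)·(8/17) = 48/17.

48/17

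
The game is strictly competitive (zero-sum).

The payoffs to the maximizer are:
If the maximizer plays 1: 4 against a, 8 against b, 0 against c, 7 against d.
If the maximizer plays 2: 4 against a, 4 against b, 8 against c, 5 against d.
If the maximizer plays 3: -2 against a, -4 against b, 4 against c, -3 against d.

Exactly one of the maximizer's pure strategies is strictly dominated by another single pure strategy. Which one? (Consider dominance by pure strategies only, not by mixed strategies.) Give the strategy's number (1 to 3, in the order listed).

3

Compare 3 with 2: 4 > -2, 4 > -4, 8 > 4, 5 > -3.
So 2 strictly dominates 3 for the maximizer; 3 is strictly dominated.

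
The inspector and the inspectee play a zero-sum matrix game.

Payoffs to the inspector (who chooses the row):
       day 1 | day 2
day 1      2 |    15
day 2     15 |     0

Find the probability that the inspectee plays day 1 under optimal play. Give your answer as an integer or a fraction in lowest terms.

Row minima are 2 and 0, so the inspector's maximin is 2; column maxima are 15 and 15, so the inspectee's minimax is 15. These differ, so the equilibrium is in mixed strategies.
Let the inspectee play day 1 with probability q. The inspector is indifferent when 2q + 15(1−q) = 15q, giving q = 15/28.

15/28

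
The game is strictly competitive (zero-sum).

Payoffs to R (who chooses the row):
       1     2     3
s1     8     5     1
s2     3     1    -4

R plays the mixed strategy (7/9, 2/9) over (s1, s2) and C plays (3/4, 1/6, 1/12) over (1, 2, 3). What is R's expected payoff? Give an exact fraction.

631/108

Against (3/4, 1/6, 1/12), each row's expected payoff is s1: 83/12; s2: 25/12.
Taking the (7/9, 2/9)-weighted average: (7/9)·(83/12) + (2/9)·(25/12) = 631/108.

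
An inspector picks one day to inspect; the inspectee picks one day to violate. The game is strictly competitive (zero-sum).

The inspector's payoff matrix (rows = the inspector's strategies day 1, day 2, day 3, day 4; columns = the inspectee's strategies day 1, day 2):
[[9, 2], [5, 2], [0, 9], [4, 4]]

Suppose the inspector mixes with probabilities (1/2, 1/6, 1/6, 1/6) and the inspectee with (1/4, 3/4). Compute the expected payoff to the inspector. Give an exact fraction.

33/8

Against (1/4, 3/4), each row's expected payoff is day 1: 15/4; day 2: 11/4; day 3: 27/4; day 4: 4.
Taking the (1/2, 1/6, 1/6, 1/6)-weighted average: (1/2)·(15/4) + (1/6)·(11/4) + (1/6)·(27/4) + (1/6)·(4) = 33/8.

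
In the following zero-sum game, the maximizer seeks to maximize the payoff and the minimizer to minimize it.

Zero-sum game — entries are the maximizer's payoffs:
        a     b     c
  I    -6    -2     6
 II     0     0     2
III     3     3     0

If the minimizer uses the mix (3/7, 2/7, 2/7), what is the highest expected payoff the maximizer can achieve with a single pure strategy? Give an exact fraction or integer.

I: (-6)·(3/7) + (-2)·(2/7) + (6)·(2/7) = -10/7.
II: (0)·(3/7) + (0)·(2/7) + (2)·(2/7) = 4/7.
III: (3)·(3/7) + (3)·(2/7) + (0)·(2/7) = 15/7.
The best pure response is III with expected payoff 15/7.

15/7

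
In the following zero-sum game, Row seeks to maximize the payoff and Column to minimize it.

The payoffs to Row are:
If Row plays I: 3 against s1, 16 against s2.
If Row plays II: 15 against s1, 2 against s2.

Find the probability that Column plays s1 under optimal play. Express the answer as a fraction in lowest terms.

7/13

Row minima are 3 and 2, so Row's maximin is 3; column maxima are 15 and 16, so Column's minimax is 15. These differ, so the equilibrium is in mixed strategies.
Let Column play s1 with probability q. Row is indifferent when 3q + 16(1−q) = 15q + 2(1−q), giving q = 7/13.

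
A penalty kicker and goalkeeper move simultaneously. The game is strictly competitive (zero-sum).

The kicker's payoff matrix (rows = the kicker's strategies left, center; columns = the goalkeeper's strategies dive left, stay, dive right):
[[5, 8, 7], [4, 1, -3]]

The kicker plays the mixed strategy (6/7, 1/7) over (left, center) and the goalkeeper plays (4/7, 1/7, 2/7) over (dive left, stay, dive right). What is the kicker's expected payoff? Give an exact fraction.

263/49

Against (4/7, 1/7, 2/7), each row's expected payoff is left: 6; center: 11/7.
Taking the (6/7, 1/7)-weighted average: (6/7)·(6) + (1/7)·(11/7) = 263/49.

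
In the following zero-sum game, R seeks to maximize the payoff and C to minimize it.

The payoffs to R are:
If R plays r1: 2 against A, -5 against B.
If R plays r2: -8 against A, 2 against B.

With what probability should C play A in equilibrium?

7/17

Row minima are -5 and -8, so R's maximin is -5; column maxima are 2 and 2, so C's minimax is 2. These differ, so the equilibrium is in mixed strategies.
Let C play A with probability q. R is indifferent when 2q − 5(1−q) = −8q + 2(1−q), giving q = 7/17.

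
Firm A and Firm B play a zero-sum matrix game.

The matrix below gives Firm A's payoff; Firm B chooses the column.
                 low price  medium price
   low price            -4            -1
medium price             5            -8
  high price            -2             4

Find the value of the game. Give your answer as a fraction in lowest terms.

Row low price is strictly dominated by row high price, so Firm A never plays it.
The remaining 2×2 game on (medium price, high price) × (low price, medium price) has no saddle point. Let Firm A play medium price with probability p; indifference gives 5p − 2(1−p) = −8p + 4(1−p), so p = 6/19.
Similarly Firm B's optimal q on low price is 12/19, and the value is 5·(12/19) + (-8)·(7/19) = 4/19.

4/19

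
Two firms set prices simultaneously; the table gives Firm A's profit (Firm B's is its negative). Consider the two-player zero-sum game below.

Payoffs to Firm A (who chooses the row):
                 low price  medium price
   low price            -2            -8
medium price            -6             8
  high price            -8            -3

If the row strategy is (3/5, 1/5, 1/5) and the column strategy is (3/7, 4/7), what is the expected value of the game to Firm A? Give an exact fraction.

-136/35

Against (3/7, 4/7), each row's expected payoff is low price: -38/7; medium price: 2; high price: -36/7.
Taking the (3/5, 1/5, 1/5)-weighted average: (3/5)·(-38/7) + (1/5)·(2) + (1/5)·(-36/7) = -136/35.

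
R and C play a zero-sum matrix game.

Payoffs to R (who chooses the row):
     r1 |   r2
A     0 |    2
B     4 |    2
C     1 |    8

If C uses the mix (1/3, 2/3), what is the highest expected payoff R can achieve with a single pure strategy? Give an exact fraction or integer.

17/3

A: (0)·(1/3) + (2)·(2/3) = 4/3.
B: (4)·(1/3) + (2)·(2/3) = 8/3.
C: (1)·(1/3) + (8)·(2/3) = 17/3.
The best pure response is C with expected payoff 17/3.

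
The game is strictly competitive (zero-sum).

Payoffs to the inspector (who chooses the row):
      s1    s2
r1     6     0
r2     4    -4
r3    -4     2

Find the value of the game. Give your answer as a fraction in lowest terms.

1

Row r2 is strictly dominated by row r1, so the inspector never plays it.
The remaining 2×2 game on (r1, r3) × (s1, s2) has no saddle point. Let the inspector play r1 with probability p; indifference gives 6p − 4(1−p) = 2(1−p), so p = 1/2.
Similarly the inspectee's optimal q on s1 is 1/6, and the value is 6·(1/6) + (0)·(5/6) = 1.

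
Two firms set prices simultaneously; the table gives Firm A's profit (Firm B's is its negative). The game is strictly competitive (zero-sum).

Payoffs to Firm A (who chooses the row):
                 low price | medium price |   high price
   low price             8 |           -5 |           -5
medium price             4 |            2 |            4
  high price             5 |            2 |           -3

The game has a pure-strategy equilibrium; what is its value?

2

Row minima: -5, 2, -3 → Firm A's maximin is 2.
Column maxima: 8, 2, 4 → Firm B's minimax is 2.
They coincide at (medium price, medium price), so the value is 2.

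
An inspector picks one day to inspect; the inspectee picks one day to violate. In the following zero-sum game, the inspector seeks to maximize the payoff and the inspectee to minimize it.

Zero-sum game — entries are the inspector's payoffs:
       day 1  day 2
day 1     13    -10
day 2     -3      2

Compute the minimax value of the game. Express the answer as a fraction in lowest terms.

Row minima are -10 and -3, so the inspector's maximin is -3; column maxima are 13 and 2, so the inspectee's minimax is 2. These differ, so the equilibrium is in mixed strategies.
Let the inspector play day 1 with probability p. The inspectee is indifferent when 13p − 3(1−p) = −10p + 2(1−p), giving p = 5/28.
Let the inspectee play day 1 with probability q. The inspector is indifferent when 13q − 10(1−q) = −3q + 2(1−q), giving q = 3/7.
The value is 13·(3/7) + (-10)·(4/7) = -1/7.

-1/7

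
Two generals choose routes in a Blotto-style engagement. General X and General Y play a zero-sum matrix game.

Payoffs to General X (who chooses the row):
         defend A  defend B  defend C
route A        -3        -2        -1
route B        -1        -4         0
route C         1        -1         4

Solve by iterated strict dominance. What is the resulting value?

-1

Row route B is strictly dominated by row route C (1>-1, -1>-4, 4>0); eliminate route B.
Row route A is strictly dominated by row route C (1>-3, -1>-2, 4>-1); eliminate route A.
Column defend C is strictly dominated by defend A for General Y (1<4); eliminate defend C.
Column defend A is strictly dominated by defend B for General Y (-1<1); eliminate defend A.
Only (route C, defend B) remains, with payoff -1.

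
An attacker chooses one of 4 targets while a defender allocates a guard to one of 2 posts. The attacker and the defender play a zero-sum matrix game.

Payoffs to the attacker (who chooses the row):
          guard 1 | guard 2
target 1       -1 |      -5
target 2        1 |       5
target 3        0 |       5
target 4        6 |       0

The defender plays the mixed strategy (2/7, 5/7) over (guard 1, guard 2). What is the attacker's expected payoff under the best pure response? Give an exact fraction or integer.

27/7

target 1: (-1)·(2/7) + (-5)·(5/7) = -27/7.
target 2: (1)·(2/7) + (5)·(5/7) = 27/7.
target 3: (0)·(2/7) + (5)·(5/7) = 25/7.
target 4: (6)·(2/7) + (0)·(5/7) = 12/7.
The best pure response is target 2 with expected payoff 27/7.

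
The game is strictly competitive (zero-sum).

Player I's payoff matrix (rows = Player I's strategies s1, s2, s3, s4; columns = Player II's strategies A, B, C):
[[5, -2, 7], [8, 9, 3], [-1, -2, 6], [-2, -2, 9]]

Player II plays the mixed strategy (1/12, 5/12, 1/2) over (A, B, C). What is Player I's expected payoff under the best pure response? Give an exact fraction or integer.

71/12

s1: (5)·(1/12) + (-2)·(5/12) + (7)·(1/2) = 37/12.
s2: (8)·(1/12) + (9)·(5/12) + (3)·(1/2) = 71/12.
s3: (-1)·(1/12) + (-2)·(5/12) + (6)·(1/2) = 25/12.
s4: (-2)·(1/12) + (-2)·(5/12) + (9)·(1/2) = 7/2.
The best pure response is s2 with expected payoff 71/12.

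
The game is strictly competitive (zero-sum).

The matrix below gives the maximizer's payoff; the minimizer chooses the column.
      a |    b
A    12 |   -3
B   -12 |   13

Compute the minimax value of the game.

Row minima are -3 and -12, so the maximizer's maximin is -3; column maxima are 12 and 13, so the minimizer's minimax is 12. These differ, so the equilibrium is in mixed strategies.
Let the maximizer play A with probability p. The minimizer is indifferent when 12p − 12(1−p) = −3p + 13(1−p), giving p = 5/8.
Let the minimizer play a with probability q. The maximizer is indifferent when 12q − 3(1−q) = −12q + 13(1−q), giving q = 2/5.
The value is 12·(2/5) + (-3)·(3/5) = 3.

3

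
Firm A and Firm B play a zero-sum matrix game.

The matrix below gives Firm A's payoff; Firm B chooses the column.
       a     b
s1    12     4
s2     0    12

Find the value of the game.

36/5

Row minima are 4 and 0, so Firm A's maximin is 4; column maxima are 12 and 12, so Firm B's minimax is 12. These differ, so the equilibrium is in mixed strategies.
Let Firm A play s1 with probability p. Firm B is indifferent when 12p = 4p + 12(1−p), giving p = 3/5.
Let Firm B play a with probability q. Firm A is indifferent when 12q + 4(1−q) = 12(1−q), giving q = 2/5.
The value is 12·(2/5) + (4)·(3/5) = 36/5.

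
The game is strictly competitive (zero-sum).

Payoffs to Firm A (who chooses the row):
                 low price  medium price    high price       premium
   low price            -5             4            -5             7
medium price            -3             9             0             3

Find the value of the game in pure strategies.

-3

Row minima: -5, -3 → Firm A's maximin is -3.
Column maxima: -3, 9, 0, 7 → Firm B's minimax is -3.
They coincide at (medium price, low price), so the value is -3.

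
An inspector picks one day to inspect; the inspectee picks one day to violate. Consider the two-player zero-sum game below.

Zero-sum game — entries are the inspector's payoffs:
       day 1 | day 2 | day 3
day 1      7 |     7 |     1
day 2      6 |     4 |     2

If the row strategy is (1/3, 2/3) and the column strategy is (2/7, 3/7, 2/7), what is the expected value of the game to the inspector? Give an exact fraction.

Against (2/7, 3/7, 2/7), each row's expected payoff is day 1: 37/7; day 2: 4.
Taking the (1/3, 2/3)-weighted average: (1/3)·(37/7) + (2/3)·(4) = 31/7.

31/7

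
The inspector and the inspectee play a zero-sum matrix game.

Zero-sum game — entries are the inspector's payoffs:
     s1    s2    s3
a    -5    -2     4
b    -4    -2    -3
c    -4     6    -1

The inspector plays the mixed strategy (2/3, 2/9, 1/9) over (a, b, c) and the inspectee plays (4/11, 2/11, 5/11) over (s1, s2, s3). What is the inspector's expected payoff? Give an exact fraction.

-103/99

Against (4/11, 2/11, 5/11), each row's expected payoff is a: -4/11; b: -35/11; c: -9/11.
Taking the (2/3, 2/9, 1/9)-weighted average: (2/3)·(-4/11) + (2/9)·(-35/11) + (1/9)·(-9/11) = -103/99.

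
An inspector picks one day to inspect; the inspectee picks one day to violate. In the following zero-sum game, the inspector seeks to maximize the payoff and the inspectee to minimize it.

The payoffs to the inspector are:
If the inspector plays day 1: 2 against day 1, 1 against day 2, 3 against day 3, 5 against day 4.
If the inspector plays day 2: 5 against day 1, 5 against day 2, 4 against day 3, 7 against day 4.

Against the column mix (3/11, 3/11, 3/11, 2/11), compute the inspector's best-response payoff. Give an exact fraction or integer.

56/11

day 1: (2)·(3/11) + (1)·(3/11) + (3)·(3/11) + (5)·(2/11) = 28/11.
day 2: (5)·(3/11) + (5)·(3/11) + (4)·(3/11) + (7)·(2/11) = 56/11.
The best pure response is day 2 with expected payoff 56/11.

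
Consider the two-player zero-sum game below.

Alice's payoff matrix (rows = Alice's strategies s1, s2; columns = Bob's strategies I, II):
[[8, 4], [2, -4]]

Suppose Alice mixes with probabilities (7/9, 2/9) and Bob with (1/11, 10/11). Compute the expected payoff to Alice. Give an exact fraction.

Against (1/11, 10/11), each row's expected payoff is s1: 48/11; s2: -38/11.
Taking the (7/9, 2/9)-weighted average: (7/9)·(48/11) + (2/9)·(-38/11) = 260/99.

260/99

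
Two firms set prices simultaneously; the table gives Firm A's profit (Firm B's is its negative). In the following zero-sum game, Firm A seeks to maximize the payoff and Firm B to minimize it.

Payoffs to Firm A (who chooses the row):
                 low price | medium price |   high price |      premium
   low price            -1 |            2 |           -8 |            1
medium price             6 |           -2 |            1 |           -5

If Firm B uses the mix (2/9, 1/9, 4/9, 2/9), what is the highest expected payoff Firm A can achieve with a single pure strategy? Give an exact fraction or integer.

4/9

low price: (-1)·(2/9) + (2)·(1/9) + (-8)·(4/9) + (1)·(2/9) = -10/3.
medium price: (6)·(2/9) + (-2)·(1/9) + (1)·(4/9) + (-5)·(2/9) = 4/9.
The best pure response is medium price with expected payoff 4/9.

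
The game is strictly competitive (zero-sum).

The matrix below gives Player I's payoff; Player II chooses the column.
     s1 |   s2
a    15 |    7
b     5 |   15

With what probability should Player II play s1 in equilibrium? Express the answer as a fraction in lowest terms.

4/9

Row minima are 7 and 5, so Player I's maximin is 7; column maxima are 15 and 15, so Player II's minimax is 15. These differ, so the equilibrium is in mixed strategies.
Let Player II play s1 with probability q. Player I is indifferent when 15q + 7(1−q) = 5q + 15(1−q), giving q = 4/9.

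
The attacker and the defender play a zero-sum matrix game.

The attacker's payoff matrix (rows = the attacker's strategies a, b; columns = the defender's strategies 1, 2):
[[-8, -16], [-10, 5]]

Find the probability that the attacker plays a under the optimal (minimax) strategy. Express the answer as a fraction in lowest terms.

Row minima are -16 and -10, so the attacker's maximin is -10; column maxima are -8 and 5, so the defender's minimax is -8. These differ, so the equilibrium is in mixed strategies.
Let the attacker play a with probability p. The defender is indifferent when −8p − 10(1−p) = −16p + 5(1−p), giving p = 15/23.

15/23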